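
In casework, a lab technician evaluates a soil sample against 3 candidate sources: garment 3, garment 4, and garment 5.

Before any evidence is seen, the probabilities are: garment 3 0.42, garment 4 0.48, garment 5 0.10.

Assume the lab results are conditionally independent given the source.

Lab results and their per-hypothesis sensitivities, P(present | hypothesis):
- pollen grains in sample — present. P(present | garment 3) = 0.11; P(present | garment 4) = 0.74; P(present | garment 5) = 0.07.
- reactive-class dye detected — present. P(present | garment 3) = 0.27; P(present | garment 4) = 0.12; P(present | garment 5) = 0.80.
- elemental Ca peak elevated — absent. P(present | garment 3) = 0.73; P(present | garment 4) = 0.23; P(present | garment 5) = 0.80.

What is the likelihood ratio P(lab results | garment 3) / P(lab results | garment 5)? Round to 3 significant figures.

The Bayes factor is the ratio of the joint likelihoods of the lab result pattern under the two hypotheses (using 1 − P(present | H) for each absent lab result).
  garment 3: 0.11 × 0.27 × (1 − 0.73) = 0.008019
  garment 5: 0.07 × 0.80 × (1 − 0.80) = 0.0112
Bayes factor = 0.008019 / 0.0112 ≈ 0.716

0.716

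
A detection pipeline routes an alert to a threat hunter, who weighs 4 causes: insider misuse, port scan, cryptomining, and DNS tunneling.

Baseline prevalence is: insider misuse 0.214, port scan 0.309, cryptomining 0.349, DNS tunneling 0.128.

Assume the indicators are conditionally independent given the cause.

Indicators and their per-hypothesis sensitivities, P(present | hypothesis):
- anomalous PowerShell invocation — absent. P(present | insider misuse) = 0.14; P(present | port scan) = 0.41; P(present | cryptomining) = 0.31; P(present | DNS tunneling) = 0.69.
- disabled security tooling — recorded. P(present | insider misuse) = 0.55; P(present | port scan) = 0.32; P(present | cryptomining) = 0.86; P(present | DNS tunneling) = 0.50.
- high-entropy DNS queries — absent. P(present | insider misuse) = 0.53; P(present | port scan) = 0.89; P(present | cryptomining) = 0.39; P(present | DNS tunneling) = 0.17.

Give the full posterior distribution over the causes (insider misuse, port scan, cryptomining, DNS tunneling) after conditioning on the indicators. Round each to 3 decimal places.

By Bayes' rule with conditional independence, the unnormalized weight for each hypothesis is prior × ∏ likelihoods (using 1 − P(present | H) for each absent indicator):
  insider misuse: 0.214 × (1 − 0.14) × 0.55 × (1 − 0.53) = 0.047574
  port scan: 0.309 × (1 − 0.41) × 0.32 × (1 − 0.89) = 0.0064173
  cryptomining: 0.349 × (1 − 0.31) × 0.86 × (1 − 0.39) = 0.12633
  DNS tunneling: 0.128 × (1 − 0.69) × 0.50 × (1 − 0.17) = 0.016467
The unnormalized weights sum to 0.19679.
P(insider misuse | evidence) = 0.047574 / 0.19679 ≈ 0.242
P(port scan | evidence) = 0.0064173 / 0.19679 ≈ 0.033
P(cryptomining | evidence) = 0.12633 / 0.19679 ≈ 0.642
P(DNS tunneling | evidence) = 0.016467 / 0.19679 ≈ 0.084

0.242, 0.033, 0.642, 0.084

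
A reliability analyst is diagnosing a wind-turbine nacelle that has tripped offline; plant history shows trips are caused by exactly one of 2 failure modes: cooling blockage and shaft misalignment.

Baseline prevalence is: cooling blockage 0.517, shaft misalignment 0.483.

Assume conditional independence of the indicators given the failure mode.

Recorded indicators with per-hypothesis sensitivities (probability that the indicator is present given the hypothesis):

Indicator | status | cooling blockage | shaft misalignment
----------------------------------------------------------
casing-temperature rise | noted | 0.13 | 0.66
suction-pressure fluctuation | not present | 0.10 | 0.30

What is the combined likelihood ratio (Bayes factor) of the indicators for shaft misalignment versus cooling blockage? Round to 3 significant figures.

3.95

Take the product of per-indicator likelihoods under each hypothesis (using 1 − P(present | H) for each absent indicator), then divide.
  shaft misalignment: 0.66 × (1 − 0.30) = 0.462
  cooling blockage: 0.13 × (1 − 0.10) = 0.117
Bayes factor = 0.462 / 0.117 ≈ 3.95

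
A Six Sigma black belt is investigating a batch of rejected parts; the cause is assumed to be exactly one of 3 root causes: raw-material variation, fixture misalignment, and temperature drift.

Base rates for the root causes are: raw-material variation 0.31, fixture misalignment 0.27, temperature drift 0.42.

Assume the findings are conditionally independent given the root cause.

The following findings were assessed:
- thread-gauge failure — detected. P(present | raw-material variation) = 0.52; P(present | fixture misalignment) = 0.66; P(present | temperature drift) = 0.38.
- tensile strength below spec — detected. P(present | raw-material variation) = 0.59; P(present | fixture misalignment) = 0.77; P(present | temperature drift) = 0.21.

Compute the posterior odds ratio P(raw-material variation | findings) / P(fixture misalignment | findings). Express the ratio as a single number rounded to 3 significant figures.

0.693

Unnormalized posterior weight (prior times the finding likelihoods) for each of the two hypotheses:
  raw-material variation: 0.31 × 0.52 × 0.59 = 0.095108
  fixture misalignment: 0.27 × 0.66 × 0.77 = 0.13721
Posterior odds = 0.095108 / 0.13721 ≈ 0.693.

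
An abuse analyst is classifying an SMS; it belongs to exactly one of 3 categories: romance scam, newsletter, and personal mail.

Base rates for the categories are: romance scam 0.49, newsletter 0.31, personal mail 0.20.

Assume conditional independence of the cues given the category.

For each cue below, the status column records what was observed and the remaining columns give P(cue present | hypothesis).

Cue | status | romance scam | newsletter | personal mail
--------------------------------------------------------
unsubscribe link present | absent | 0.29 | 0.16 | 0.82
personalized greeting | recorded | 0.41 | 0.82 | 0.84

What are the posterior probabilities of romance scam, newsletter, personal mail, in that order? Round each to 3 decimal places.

Multiply each prior by the joint likelihood of the cue pattern (using 1 − P(present | H) for each absent cue):
  romance scam: 0.49 × (1 − 0.29) × 0.41 = 0.14264
  newsletter: 0.31 × (1 − 0.16) × 0.82 = 0.21353
  personal mail: 0.20 × (1 − 0.82) × 0.84 = 0.03024
Normalizing constant Z = 0.14264 + 0.21353 + 0.03024 = 0.38641.
P(romance scam | evidence) = 0.14264 / 0.38641 ≈ 0.369
P(newsletter | evidence) = 0.21353 / 0.38641 ≈ 0.553
P(personal mail | evidence) = 0.03024 / 0.38641 ≈ 0.078

0.369, 0.553, 0.078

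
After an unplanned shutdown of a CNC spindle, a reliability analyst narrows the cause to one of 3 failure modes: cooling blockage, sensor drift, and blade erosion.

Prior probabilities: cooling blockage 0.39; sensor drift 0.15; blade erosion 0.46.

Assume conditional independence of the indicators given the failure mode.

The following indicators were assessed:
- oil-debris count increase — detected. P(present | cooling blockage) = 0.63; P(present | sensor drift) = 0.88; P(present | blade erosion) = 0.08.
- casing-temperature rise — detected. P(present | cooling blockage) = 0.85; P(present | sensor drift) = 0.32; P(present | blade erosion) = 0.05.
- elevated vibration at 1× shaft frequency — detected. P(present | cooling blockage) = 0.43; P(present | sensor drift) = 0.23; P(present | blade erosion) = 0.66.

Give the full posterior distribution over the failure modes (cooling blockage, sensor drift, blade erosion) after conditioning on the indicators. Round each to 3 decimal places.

0.891, 0.096, 0.012

By Bayes' rule with conditional independence, the unnormalized weight for each hypothesis is prior × ∏ likelihoods:
  cooling blockage: 0.39 × 0.63 × 0.85 × 0.43 = 0.089803
  sensor drift: 0.15 × 0.88 × 0.32 × 0.23 = 0.0097152
  blade erosion: 0.46 × 0.08 × 0.05 × 0.66 = 0.0012144
The unnormalized weights sum to 0.10073.
P(cooling blockage | evidence) = 0.089803 / 0.10073 ≈ 0.891
P(sensor drift | evidence) = 0.0097152 / 0.10073 ≈ 0.096
P(blade erosion | evidence) = 0.0012144 / 0.10073 ≈ 0.012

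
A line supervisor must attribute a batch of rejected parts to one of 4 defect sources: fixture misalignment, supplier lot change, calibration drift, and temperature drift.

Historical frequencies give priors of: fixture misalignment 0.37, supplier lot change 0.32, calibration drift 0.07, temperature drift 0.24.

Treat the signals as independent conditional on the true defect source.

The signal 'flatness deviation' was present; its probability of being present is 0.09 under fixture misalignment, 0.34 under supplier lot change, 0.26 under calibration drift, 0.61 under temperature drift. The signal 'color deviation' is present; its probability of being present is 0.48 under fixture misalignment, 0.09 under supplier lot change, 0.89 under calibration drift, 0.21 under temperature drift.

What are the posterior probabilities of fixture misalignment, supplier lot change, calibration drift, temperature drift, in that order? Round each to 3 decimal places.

0.220, 0.135, 0.223, 0.423

For each hypothesis, the unnormalized posterior weight is prior × product of the signal likelihoods:
  fixture misalignment: 0.37 × 0.09 × 0.48 = 0.015984
  supplier lot change: 0.32 × 0.34 × 0.09 = 0.009792
  calibration drift: 0.07 × 0.26 × 0.89 = 0.016198
  temperature drift: 0.24 × 0.61 × 0.21 = 0.030744
Normalizing constant Z = 0.015984 + 0.009792 + 0.016198 + 0.030744 = 0.072718.
P(fixture misalignment | evidence) = 0.015984 / 0.072718 ≈ 0.220
P(supplier lot change | evidence) = 0.009792 / 0.072718 ≈ 0.135
P(calibration drift | evidence) = 0.016198 / 0.072718 ≈ 0.223
P(temperature drift | evidence) = 0.030744 / 0.072718 ≈ 0.423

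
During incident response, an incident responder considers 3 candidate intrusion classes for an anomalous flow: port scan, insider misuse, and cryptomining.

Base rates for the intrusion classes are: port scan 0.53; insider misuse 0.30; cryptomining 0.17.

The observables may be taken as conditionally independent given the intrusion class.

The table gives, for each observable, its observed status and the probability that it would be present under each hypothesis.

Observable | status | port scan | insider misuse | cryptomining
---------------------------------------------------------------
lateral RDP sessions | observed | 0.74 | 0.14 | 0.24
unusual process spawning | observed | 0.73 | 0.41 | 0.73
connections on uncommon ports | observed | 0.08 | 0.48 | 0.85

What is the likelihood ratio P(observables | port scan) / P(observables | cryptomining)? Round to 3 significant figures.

The Bayes factor is the ratio of the joint likelihoods of the observable pattern under the two hypotheses.
  port scan: 0.74 × 0.73 × 0.08 = 0.043216
  cryptomining: 0.24 × 0.73 × 0.85 = 0.14892
Bayes factor = 0.043216 / 0.14892 ≈ 0.290

0.290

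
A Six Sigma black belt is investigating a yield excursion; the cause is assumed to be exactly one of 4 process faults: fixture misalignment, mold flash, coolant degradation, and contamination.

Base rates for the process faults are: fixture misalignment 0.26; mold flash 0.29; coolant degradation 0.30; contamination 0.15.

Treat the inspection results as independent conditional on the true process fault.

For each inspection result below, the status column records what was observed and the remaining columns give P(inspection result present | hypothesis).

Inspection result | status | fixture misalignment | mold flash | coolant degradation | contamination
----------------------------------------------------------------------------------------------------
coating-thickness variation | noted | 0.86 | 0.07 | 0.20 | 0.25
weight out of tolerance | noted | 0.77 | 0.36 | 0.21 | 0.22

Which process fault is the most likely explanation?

By Bayes' rule with conditional independence, the unnormalized weight for each hypothesis is prior × ∏ likelihoods:
  fixture misalignment: 0.26 × 0.86 × 0.77 = 0.17217
  mold flash: 0.29 × 0.07 × 0.36 = 0.007308
  coolant degradation: 0.30 × 0.20 × 0.21 = 0.0126
  contamination: 0.15 × 0.25 × 0.22 = 0.00825
Marginal likelihood of the evidence = 0.20033.
P(fixture misalignment | evidence) ≈ 0.17217 / 0.20033 ≈ 0.859
P(mold flash | evidence) ≈ 0.007308 / 0.20033 ≈ 0.036
P(coolant degradation | evidence) ≈ 0.0126 / 0.20033 ≈ 0.063
P(contamination | evidence) ≈ 0.00825 / 0.20033 ≈ 0.041
The largest is 0.859, so fixture misalignment is most probable.

fixture misalignment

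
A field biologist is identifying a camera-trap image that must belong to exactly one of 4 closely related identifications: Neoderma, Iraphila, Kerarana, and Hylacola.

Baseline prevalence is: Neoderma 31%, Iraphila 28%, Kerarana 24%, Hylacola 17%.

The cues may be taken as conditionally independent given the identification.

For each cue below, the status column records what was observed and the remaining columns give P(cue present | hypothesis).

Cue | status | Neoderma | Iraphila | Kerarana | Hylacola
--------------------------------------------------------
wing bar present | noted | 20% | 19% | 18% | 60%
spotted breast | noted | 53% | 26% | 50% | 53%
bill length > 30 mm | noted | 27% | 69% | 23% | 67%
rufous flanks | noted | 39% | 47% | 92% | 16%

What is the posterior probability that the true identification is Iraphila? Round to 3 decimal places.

Multiply each prior by the joint likelihood of the cue pattern:
  Neoderma: 0.31 × 0.20 × 0.53 × 0.27 × 0.39 = 0.0034602
  Iraphila: 0.28 × 0.19 × 0.26 × 0.69 × 0.47 = 0.0044857
  Kerarana: 0.24 × 0.18 × 0.50 × 0.23 × 0.92 = 0.0045706
  Hylacola: 0.17 × 0.60 × 0.53 × 0.67 × 0.16 = 0.0057952
Normalizing constant Z = 0.0034602 + 0.0044857 + 0.0045706 + 0.0057952 = 0.018312.
P(Iraphila | evidence) = 0.0044857 / 0.018312 ≈ 0.245.

0.245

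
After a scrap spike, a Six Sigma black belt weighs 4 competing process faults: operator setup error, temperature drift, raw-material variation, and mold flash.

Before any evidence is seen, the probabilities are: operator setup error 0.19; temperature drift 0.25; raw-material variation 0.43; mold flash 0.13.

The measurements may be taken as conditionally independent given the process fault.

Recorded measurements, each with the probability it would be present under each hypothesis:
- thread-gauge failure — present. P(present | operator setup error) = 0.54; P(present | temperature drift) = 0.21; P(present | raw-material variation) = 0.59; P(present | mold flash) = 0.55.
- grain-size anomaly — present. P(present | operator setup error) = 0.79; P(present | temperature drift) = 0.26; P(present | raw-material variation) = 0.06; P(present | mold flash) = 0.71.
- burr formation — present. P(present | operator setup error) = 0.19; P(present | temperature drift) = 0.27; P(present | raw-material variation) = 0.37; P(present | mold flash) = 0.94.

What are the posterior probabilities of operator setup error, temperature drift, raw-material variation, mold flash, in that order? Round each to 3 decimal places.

0.213, 0.051, 0.078, 0.659

By Bayes' rule with conditional independence, the unnormalized weight for each hypothesis is prior × ∏ likelihoods:
  operator setup error: 0.19 × 0.54 × 0.79 × 0.19 = 0.0154
  temperature drift: 0.25 × 0.21 × 0.26 × 0.27 = 0.0036855
  raw-material variation: 0.43 × 0.59 × 0.06 × 0.37 = 0.0056321
  mold flash: 0.13 × 0.55 × 0.71 × 0.94 = 0.047719
The unnormalized weights sum to 0.072437.
P(operator setup error | evidence) = 0.0154 / 0.072437 ≈ 0.213
P(temperature drift | evidence) = 0.0036855 / 0.072437 ≈ 0.051
P(raw-material variation | evidence) = 0.0056321 / 0.072437 ≈ 0.078
P(mold flash | evidence) = 0.047719 / 0.072437 ≈ 0.659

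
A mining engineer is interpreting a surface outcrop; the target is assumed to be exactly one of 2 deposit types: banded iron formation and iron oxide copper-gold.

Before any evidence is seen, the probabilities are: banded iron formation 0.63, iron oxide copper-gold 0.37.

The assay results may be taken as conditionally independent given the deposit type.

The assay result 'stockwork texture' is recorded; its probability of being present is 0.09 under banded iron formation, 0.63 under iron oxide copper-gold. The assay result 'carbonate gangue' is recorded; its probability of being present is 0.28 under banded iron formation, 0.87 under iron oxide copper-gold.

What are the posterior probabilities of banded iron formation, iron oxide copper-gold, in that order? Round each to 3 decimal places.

0.073, 0.927

For each hypothesis, the unnormalized posterior weight is prior × product of the assay result likelihoods:
  banded iron formation: 0.63 × 0.09 × 0.28 = 0.015876
  iron oxide copper-gold: 0.37 × 0.63 × 0.87 = 0.2028
Marginal likelihood of the evidence = 0.21867.
P(banded iron formation | evidence) = 0.015876 / 0.21867 ≈ 0.073
P(iron oxide copper-gold | evidence) = 0.2028 / 0.21867 ≈ 0.927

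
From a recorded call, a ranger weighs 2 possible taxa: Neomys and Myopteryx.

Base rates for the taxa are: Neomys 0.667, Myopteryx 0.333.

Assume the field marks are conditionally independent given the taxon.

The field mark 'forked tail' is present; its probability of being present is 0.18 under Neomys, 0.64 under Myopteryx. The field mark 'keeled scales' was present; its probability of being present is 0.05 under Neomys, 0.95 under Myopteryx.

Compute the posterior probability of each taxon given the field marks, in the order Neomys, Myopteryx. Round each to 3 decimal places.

Multiply each prior by the joint likelihood of the field mark pattern:
  Neomys: 0.667 × 0.18 × 0.05 = 0.006003
  Myopteryx: 0.333 × 0.64 × 0.95 = 0.20246
Normalizing constant Z = 0.006003 + 0.20246 = 0.20847.
P(Neomys | evidence) = 0.006003 / 0.20847 ≈ 0.029
P(Myopteryx | evidence) = 0.20246 / 0.20847 ≈ 0.971

0.029, 0.971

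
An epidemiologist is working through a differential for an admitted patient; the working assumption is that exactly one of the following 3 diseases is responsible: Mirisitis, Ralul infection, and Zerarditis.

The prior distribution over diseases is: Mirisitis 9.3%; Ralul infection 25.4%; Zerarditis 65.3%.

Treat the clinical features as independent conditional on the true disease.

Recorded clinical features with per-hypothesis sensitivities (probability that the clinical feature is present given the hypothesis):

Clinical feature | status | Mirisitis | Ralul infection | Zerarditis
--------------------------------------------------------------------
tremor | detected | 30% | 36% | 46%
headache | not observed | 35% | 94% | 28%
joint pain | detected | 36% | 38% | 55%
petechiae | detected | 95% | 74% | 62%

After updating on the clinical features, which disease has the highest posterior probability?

For each hypothesis, the unnormalized posterior weight is prior × product of the clinical feature likelihoods (using 1 − P(present | H) for each absent clinical feature):
  Mirisitis: 0.093 × 0.30 × (1 − 0.35) × 0.36 × 0.95 = 0.0062022
  Ralul infection: 0.254 × 0.36 × (1 − 0.94) × 0.38 × 0.74 = 0.0015428
  Zerarditis: 0.653 × 0.46 × (1 − 0.28) × 0.55 × 0.62 = 0.073749
Normalizing constant Z = 0.0062022 + 0.0015428 + 0.073749 = 0.081494.
P(Mirisitis | evidence) ≈ 0.0062022 / 0.081494 ≈ 0.076
P(Ralul infection | evidence) ≈ 0.0015428 / 0.081494 ≈ 0.019
P(Zerarditis | evidence) ≈ 0.073749 / 0.081494 ≈ 0.905
The largest is 0.905, so Zerarditis is most probable.

Zerarditis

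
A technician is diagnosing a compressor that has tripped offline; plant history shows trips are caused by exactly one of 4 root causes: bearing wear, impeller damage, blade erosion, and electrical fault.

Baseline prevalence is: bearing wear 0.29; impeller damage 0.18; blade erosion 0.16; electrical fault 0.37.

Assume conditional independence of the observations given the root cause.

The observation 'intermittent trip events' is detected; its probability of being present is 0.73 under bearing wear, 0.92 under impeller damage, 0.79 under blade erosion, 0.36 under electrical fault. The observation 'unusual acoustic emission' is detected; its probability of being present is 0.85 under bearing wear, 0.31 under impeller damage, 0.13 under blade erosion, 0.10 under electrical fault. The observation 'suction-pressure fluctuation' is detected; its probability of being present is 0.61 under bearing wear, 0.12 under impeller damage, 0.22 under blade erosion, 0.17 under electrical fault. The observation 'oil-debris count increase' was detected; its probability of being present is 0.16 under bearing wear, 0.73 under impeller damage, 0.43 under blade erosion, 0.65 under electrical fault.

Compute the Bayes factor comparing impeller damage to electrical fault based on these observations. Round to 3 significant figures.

6.28

Take the product of per-observation likelihoods under each hypothesis, then divide.
  impeller damage: 0.92 × 0.31 × 0.12 × 0.73 = 0.024984
  electrical fault: 0.36 × 0.10 × 0.17 × 0.65 = 0.003978
Bayes factor = 0.024984 / 0.003978 ≈ 6.28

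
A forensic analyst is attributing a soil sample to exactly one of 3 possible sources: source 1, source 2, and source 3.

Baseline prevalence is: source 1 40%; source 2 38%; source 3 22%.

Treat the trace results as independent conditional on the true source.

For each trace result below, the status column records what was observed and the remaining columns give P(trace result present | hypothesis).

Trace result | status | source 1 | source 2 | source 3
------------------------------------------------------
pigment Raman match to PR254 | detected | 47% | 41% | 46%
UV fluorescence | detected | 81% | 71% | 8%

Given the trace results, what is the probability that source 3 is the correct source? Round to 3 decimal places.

By Bayes' rule with conditional independence, the unnormalized weight for each hypothesis is prior × ∏ likelihoods:
  source 1: 0.40 × 0.47 × 0.81 = 0.15228
  source 2: 0.38 × 0.41 × 0.71 = 0.11062
  source 3: 0.22 × 0.46 × 0.08 = 0.008096
Normalizing constant Z = 0.15228 + 0.11062 + 0.008096 = 0.27099.
P(source 3 | evidence) = 0.008096 / 0.27099 ≈ 0.030.

0.030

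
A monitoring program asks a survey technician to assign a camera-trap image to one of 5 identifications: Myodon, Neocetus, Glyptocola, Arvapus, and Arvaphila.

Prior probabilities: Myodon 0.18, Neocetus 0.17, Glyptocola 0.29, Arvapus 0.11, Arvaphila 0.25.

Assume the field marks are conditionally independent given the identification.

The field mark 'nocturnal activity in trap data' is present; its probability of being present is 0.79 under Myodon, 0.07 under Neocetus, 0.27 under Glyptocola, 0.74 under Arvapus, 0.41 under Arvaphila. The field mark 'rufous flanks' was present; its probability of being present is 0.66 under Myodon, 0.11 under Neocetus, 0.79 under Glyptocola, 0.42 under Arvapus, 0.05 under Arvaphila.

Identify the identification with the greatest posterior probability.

By Bayes' rule with conditional independence, the unnormalized weight for each hypothesis is prior × ∏ likelihoods:
  Myodon: 0.18 × 0.79 × 0.66 = 0.093852
  Neocetus: 0.17 × 0.07 × 0.11 = 0.001309
  Glyptocola: 0.29 × 0.27 × 0.79 = 0.061857
  Arvapus: 0.11 × 0.74 × 0.42 = 0.034188
  Arvaphila: 0.25 × 0.41 × 0.05 = 0.005125
Normalizing constant Z = 0.093852 + 0.001309 + 0.061857 + 0.034188 + 0.005125 = 0.19633.
P(Myodon | evidence) ≈ 0.093852 / 0.19633 ≈ 0.478
P(Neocetus | evidence) ≈ 0.001309 / 0.19633 ≈ 0.007
P(Glyptocola | evidence) ≈ 0.061857 / 0.19633 ≈ 0.315
P(Arvapus | evidence) ≈ 0.034188 / 0.19633 ≈ 0.174
P(Arvaphila | evidence) ≈ 0.005125 / 0.19633 ≈ 0.026
The largest is 0.478, so Myodon is most probable.

Myodon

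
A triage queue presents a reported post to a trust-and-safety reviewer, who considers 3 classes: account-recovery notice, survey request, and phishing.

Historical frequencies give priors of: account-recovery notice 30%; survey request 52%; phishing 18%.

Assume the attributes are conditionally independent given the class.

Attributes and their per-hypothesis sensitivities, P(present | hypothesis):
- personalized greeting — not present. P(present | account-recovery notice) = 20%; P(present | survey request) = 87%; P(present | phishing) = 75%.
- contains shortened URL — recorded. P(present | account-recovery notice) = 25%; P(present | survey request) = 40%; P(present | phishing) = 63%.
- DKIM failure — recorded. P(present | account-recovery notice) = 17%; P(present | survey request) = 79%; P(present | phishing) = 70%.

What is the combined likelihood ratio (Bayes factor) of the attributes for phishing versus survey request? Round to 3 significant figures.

2.68

Take the product of per-attribute likelihoods under each hypothesis (using 1 − P(present | H) for each absent attribute), then divide.
  phishing: (1 − 0.75) × 0.63 × 0.70 = 0.11025
  survey request: (1 − 0.87) × 0.40 × 0.79 = 0.04108
Bayes factor = 0.11025 / 0.04108 ≈ 2.68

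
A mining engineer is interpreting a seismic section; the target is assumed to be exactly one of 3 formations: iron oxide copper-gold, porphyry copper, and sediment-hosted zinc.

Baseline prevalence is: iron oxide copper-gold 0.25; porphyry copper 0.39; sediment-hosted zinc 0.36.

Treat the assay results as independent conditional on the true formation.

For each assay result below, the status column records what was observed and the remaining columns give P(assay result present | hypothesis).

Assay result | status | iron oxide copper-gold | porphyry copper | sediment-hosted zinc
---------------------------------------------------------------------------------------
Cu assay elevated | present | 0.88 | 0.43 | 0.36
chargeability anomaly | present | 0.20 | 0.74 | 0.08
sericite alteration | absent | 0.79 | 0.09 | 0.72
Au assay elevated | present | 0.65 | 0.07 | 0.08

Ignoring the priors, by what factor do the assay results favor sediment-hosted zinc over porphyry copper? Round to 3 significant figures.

0.0318

Joint likelihood of the assay result pattern under each hypothesis (using 1 − P(present | H) for each absent assay result):
  sediment-hosted zinc: 0.36 × 0.08 × (1 − 0.72) × 0.08 = 0.00064512
  porphyry copper: 0.43 × 0.74 × (1 − 0.09) × 0.07 = 0.020269
Bayes factor = 0.00064512 / 0.020269 ≈ 0.0318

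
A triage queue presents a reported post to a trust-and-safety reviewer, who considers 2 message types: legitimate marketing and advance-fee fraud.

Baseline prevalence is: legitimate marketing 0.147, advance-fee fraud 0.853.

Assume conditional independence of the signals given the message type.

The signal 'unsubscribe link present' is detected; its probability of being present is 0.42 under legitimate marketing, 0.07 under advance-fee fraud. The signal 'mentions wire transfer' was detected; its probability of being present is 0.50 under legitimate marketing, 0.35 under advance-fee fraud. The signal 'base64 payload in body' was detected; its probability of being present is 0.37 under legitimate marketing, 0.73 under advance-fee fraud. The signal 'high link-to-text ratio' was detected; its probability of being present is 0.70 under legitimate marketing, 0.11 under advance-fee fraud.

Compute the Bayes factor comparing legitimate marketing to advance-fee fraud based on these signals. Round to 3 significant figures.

The Bayes factor is the ratio of the joint likelihoods of the signal pattern under the two hypotheses.
  legitimate marketing: 0.42 × 0.50 × 0.37 × 0.70 = 0.05439
  advance-fee fraud: 0.07 × 0.35 × 0.73 × 0.11 = 0.0019674
Bayes factor = 0.05439 / 0.0019674 ≈ 27.6

27.6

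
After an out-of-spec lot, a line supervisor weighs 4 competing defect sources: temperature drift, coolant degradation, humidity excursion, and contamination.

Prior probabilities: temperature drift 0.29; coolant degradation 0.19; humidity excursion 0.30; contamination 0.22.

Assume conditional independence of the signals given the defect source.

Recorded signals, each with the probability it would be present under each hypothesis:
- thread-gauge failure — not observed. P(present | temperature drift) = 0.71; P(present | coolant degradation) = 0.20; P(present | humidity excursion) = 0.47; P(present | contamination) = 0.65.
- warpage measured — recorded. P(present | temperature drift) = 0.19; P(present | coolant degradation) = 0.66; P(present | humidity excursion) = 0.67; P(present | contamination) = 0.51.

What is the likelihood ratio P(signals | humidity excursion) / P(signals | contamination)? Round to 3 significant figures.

1.99

The Bayes factor is the ratio of the joint likelihoods of the signal pattern under the two hypotheses (using 1 − P(present | H) for each absent signal).
  humidity excursion: (1 − 0.47) × 0.67 = 0.3551
  contamination: (1 − 0.65) × 0.51 = 0.1785
Bayes factor = 0.3551 / 0.1785 ≈ 1.99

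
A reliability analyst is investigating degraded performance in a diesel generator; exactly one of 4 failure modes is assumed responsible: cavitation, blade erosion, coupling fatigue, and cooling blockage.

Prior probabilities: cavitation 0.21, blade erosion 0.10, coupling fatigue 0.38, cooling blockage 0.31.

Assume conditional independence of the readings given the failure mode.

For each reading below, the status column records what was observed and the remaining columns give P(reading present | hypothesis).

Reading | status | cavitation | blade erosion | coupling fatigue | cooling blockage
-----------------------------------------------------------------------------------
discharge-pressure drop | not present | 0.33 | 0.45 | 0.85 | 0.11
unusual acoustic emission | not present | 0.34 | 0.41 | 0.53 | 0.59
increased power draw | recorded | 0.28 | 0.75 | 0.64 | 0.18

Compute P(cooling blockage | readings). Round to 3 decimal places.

Multiply each prior by the joint likelihood of the reading pattern (using 1 − P(present | H) for each absent reading):
  cavitation: 0.21 × (1 − 0.33) × (1 − 0.34) × 0.28 = 0.026001
  blade erosion: 0.10 × (1 − 0.45) × (1 − 0.41) × 0.75 = 0.024338
  coupling fatigue: 0.38 × (1 − 0.85) × (1 − 0.53) × 0.64 = 0.017146
  cooling blockage: 0.31 × (1 − 0.11) × (1 − 0.59) × 0.18 = 0.020361
Marginal likelihood of the evidence = 0.087846.
P(cooling blockage | evidence) = 0.020361 / 0.087846 ≈ 0.232.

0.232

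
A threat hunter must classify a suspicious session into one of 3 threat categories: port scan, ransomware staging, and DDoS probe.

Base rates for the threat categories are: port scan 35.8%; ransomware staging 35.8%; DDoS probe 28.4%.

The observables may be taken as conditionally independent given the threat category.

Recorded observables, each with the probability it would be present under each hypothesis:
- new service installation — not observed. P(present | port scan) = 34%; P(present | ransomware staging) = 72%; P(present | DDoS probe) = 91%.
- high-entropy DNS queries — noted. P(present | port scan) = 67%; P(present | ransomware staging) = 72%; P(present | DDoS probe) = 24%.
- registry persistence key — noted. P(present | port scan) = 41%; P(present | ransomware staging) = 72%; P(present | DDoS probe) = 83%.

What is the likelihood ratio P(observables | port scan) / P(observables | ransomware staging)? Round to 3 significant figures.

Joint likelihood of the observable pattern under each hypothesis (using 1 − P(present | H) for each absent observable):
  port scan: (1 − 0.34) × 0.67 × 0.41 = 0.1813
  ransomware staging: (1 − 0.72) × 0.72 × 0.72 = 0.14515
Bayes factor = 0.1813 / 0.14515 ≈ 1.25

1.25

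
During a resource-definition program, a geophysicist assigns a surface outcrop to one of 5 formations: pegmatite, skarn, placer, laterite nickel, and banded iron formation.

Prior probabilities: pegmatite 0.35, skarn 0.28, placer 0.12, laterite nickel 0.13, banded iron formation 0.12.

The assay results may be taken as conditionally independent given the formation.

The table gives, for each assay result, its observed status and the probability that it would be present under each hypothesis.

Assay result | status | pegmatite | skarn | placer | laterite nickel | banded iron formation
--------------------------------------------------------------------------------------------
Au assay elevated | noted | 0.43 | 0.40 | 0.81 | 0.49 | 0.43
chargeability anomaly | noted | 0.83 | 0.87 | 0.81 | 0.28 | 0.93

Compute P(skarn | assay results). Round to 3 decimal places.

0.266

By Bayes' rule with conditional independence, the unnormalized weight for each hypothesis is prior × ∏ likelihoods:
  pegmatite: 0.35 × 0.43 × 0.83 = 0.12491
  skarn: 0.28 × 0.40 × 0.87 = 0.09744
  placer: 0.12 × 0.81 × 0.81 = 0.078732
  laterite nickel: 0.13 × 0.49 × 0.28 = 0.017836
  banded iron formation: 0.12 × 0.43 × 0.93 = 0.047988
The unnormalized weights sum to 0.36691.
P(skarn | evidence) = 0.09744 / 0.36691 ≈ 0.266.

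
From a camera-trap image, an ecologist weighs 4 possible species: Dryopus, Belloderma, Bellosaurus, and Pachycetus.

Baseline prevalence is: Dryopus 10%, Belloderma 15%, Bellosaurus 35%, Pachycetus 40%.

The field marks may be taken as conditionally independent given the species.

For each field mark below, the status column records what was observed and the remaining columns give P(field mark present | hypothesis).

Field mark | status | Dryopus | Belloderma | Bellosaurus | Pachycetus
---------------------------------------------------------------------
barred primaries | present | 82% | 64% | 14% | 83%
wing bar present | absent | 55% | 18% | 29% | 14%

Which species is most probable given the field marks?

By Bayes' rule with conditional independence, the unnormalized weight for each hypothesis is prior × ∏ likelihoods (using 1 − P(present | H) for each absent field mark):
  Dryopus: 0.10 × 0.82 × (1 − 0.55) = 0.0369
  Belloderma: 0.15 × 0.64 × (1 − 0.18) = 0.07872
  Bellosaurus: 0.35 × 0.14 × (1 − 0.29) = 0.03479
  Pachycetus: 0.40 × 0.83 × (1 − 0.14) = 0.28552
The unnormalized weights sum to 0.43593.
P(Dryopus | evidence) ≈ 0.0369 / 0.43593 ≈ 0.085
P(Belloderma | evidence) ≈ 0.07872 / 0.43593 ≈ 0.181
P(Bellosaurus | evidence) ≈ 0.03479 / 0.43593 ≈ 0.080
P(Pachycetus | evidence) ≈ 0.28552 / 0.43593 ≈ 0.655
The largest is 0.655, so Pachycetus is most probable.

Pachycetus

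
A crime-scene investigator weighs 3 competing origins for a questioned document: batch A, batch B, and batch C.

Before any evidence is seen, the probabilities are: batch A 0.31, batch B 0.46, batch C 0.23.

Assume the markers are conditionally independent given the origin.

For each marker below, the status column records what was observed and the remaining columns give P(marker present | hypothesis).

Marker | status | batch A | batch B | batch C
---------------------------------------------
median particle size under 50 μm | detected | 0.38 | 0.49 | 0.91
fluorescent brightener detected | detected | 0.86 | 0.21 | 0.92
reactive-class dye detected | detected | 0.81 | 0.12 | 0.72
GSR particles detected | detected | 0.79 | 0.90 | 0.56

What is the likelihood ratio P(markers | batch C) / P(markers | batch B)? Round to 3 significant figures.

Take the product of per-marker likelihoods under each hypothesis, then divide.
  batch C: 0.91 × 0.92 × 0.72 × 0.56 = 0.33756
  batch B: 0.49 × 0.21 × 0.12 × 0.90 = 0.011113
Bayes factor = 0.33756 / 0.011113 ≈ 30.4

30.4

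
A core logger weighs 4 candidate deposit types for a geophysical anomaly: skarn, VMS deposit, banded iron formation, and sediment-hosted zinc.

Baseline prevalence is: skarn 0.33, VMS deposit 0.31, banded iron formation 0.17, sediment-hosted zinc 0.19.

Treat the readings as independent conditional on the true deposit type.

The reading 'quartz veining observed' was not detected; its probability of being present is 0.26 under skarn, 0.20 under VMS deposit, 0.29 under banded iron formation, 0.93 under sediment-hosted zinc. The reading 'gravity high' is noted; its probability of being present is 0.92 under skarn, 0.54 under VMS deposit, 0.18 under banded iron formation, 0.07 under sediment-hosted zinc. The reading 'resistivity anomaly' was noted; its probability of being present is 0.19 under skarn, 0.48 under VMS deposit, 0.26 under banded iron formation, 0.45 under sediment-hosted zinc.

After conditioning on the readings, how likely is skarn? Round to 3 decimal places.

0.378

By Bayes' rule with conditional independence, the unnormalized weight for each hypothesis is prior × ∏ likelihoods (using 1 − P(present | H) for each absent reading):
  skarn: 0.33 × (1 − 0.26) × 0.92 × 0.19 = 0.042686
  VMS deposit: 0.31 × (1 − 0.20) × 0.54 × 0.48 = 0.064282
  banded iron formation: 0.17 × (1 − 0.29) × 0.18 × 0.26 = 0.0056488
  sediment-hosted zinc: 0.19 × (1 − 0.93) × 0.07 × 0.45 = 0.00041895
The unnormalized weights sum to 0.11304.
P(skarn | evidence) = 0.042686 / 0.11304 ≈ 0.378.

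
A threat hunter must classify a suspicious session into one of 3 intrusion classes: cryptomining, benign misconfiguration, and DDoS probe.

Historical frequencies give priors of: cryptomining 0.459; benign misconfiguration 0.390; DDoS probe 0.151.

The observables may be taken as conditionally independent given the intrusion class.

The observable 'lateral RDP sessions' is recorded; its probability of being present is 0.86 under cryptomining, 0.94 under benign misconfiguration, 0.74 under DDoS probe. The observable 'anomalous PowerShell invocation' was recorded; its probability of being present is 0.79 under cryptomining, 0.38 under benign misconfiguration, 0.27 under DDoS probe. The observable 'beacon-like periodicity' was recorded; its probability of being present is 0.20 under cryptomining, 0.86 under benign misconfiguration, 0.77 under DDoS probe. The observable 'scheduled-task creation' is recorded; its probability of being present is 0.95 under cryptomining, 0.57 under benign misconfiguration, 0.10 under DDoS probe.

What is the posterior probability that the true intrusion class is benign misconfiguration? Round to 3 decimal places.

By Bayes' rule with conditional independence, the unnormalized weight for each hypothesis is prior × ∏ likelihoods:
  cryptomining: 0.459 × 0.86 × 0.79 × 0.20 × 0.95 = 0.05925
  benign misconfiguration: 0.390 × 0.94 × 0.38 × 0.86 × 0.57 = 0.068289
  DDoS probe: 0.151 × 0.74 × 0.27 × 0.77 × 0.10 = 0.0023231
The unnormalized weights sum to 0.12986.
P(benign misconfiguration | evidence) = 0.068289 / 0.12986 ≈ 0.526.

0.526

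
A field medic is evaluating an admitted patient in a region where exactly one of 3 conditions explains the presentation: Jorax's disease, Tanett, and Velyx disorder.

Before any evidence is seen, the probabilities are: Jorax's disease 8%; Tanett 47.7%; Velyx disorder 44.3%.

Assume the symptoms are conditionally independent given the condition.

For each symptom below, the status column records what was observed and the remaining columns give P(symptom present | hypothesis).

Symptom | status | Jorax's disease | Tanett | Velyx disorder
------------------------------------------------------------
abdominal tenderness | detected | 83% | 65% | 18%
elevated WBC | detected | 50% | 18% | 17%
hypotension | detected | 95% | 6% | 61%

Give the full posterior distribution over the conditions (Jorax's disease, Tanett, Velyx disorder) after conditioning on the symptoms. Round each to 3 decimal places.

For each hypothesis, the unnormalized posterior weight is prior × product of the symptom likelihoods:
  Jorax's disease: 0.080 × 0.83 × 0.50 × 0.95 = 0.03154
  Tanett: 0.477 × 0.65 × 0.18 × 0.06 = 0.0033485
  Velyx disorder: 0.443 × 0.18 × 0.17 × 0.61 = 0.008269
Marginal likelihood of the evidence = 0.043158.
P(Jorax's disease | evidence) = 0.03154 / 0.043158 ≈ 0.731
P(Tanett | evidence) = 0.0033485 / 0.043158 ≈ 0.078
P(Velyx disorder | evidence) = 0.008269 / 0.043158 ≈ 0.192

0.731, 0.078, 0.192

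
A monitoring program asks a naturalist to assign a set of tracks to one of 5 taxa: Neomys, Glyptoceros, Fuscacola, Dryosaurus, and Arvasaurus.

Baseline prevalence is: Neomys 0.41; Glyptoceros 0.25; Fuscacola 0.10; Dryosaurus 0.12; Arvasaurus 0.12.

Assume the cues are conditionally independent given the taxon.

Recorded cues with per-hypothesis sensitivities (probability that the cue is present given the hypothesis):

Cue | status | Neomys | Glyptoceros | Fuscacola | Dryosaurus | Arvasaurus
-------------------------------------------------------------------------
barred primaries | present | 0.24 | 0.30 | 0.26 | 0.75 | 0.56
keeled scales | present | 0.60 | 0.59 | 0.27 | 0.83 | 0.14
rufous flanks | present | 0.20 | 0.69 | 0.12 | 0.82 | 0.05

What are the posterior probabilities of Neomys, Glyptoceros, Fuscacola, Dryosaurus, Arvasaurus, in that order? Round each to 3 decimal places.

0.113, 0.291, 0.008, 0.584, 0.004

For each hypothesis, the unnormalized posterior weight is prior × product of the cue likelihoods:
  Neomys: 0.41 × 0.24 × 0.60 × 0.20 = 0.011808
  Glyptoceros: 0.25 × 0.30 × 0.59 × 0.69 = 0.030532
  Fuscacola: 0.10 × 0.26 × 0.27 × 0.12 = 0.0008424
  Dryosaurus: 0.12 × 0.75 × 0.83 × 0.82 = 0.061254
  Arvasaurus: 0.12 × 0.56 × 0.14 × 0.05 = 0.0004704
Marginal likelihood of the evidence = 0.10491.
P(Neomys | evidence) = 0.011808 / 0.10491 ≈ 0.113
P(Glyptoceros | evidence) = 0.030532 / 0.10491 ≈ 0.291
P(Fuscacola | evidence) = 0.0008424 / 0.10491 ≈ 0.008
P(Dryosaurus | evidence) = 0.061254 / 0.10491 ≈ 0.584
P(Arvasaurus | evidence) = 0.0004704 / 0.10491 ≈ 0.004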